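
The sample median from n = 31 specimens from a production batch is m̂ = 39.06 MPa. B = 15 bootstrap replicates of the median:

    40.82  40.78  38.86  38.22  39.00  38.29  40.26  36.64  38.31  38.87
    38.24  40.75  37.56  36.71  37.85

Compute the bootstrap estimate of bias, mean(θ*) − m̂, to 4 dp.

mean(θ*) = (40.82 + 40.78 + 38.86 + 38.22 + 39.00 + 38.29 + 40.26 + 36.64 + 38.31 + 38.87 + 38.24 + 40.75 + 37.56 + 36.71 + 37.85) / 15 = 38.74400
bias = 38.74400 − 39.06

bias = −0.3160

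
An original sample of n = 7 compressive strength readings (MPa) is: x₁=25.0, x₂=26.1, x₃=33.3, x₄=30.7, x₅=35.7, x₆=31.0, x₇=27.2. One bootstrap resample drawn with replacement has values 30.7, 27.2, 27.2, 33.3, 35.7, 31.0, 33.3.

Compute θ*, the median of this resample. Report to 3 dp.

θ* = 31.000

Sorted: 27.2, 27.2, 30.7, 31.0, 33.3, 33.3, 35.7
Median = middle value = 31.000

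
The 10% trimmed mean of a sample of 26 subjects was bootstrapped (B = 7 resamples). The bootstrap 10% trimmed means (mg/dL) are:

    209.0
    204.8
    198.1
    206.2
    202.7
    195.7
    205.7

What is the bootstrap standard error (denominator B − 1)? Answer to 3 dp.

SE* = 4.725

Bootstrap SE is the standard deviation of the 7 replicate 10% trimmed means.
Mean of replicates: (209.0 + 204.8 + 198.1 + 206.2 + 202.7 + 195.7 + 205.7) / 7 = 1422.2000 / 7 = 203.1714
Sum of squared deviations: (+5.8286)² + (+1.6286)² + (−5.0714)² + (+3.0286)² + (−0.4714)² + (−7.4714)² + (+2.5286)² = 133.9543
Variance = 133.9543 / 6 = 22.3257
SE* = √22.3257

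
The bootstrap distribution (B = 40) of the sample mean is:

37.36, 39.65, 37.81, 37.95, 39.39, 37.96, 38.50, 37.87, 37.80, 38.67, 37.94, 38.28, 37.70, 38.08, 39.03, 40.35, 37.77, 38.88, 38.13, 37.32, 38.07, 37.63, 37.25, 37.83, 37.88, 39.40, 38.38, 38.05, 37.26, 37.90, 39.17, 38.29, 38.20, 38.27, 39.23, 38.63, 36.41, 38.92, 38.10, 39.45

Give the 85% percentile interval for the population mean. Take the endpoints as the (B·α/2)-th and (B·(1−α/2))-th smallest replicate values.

(37.26, 39.40)

Sorted replicates: 36.41, 37.25, 37.26, 37.32, 37.36, 37.63, 37.70, 37.77, 37.80, 37.81, 37.83, 37.87, 37.88, 37.90, 37.94, 37.95, 37.96, 38.05, 38.07, 38.08, 38.10, 38.13, 38.20, 38.27, 38.28, 38.29, 38.38, 38.50, 38.63, 38.67, 38.88, 38.92, 39.03, 39.17, 39.23, 39.39, 39.40, 39.45, 39.65, 40.35
α = 0.15; lower rank = 40 × 0.075 = 3; upper rank = 40 × 0.925 = 37.
The 3rd smallest replicate is 37.26; the 37th is 39.40.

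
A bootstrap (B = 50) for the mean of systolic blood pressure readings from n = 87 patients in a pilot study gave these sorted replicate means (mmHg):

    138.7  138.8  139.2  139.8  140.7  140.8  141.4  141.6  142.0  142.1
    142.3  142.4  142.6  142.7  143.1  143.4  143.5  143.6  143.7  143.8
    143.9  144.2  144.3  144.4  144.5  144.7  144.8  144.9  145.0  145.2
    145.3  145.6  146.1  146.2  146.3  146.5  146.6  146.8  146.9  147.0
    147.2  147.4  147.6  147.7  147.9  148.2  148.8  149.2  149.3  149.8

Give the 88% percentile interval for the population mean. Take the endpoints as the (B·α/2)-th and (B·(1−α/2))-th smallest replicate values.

(139.2, 148.8)

α = 0.12; lower rank = 50 × 0.060 = 3; upper rank = 50 × 0.940 = 47.
The 3rd smallest replicate is 139.2; the 47th is 148.8.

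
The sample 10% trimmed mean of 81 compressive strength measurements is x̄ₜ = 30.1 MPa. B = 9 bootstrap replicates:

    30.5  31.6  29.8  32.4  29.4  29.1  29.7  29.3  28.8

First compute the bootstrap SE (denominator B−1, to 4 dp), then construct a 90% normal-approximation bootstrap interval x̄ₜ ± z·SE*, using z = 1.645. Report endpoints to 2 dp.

Mean of replicates = 30.0667; sum of squared deviations = 11.7600; SE* = √(11.7600/8) = 1.2124
Margin = 1.645 × 1.2124 = 1.994
Interval: 30.1 ± 1.994

(28.11, 32.09)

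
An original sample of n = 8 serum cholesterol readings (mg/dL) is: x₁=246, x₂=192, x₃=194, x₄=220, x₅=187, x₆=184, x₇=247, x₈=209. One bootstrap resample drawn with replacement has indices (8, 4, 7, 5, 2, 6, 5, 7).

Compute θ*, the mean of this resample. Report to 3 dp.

θ* = 209.125

Resample values: 209, 220, 247, 187, 192, 184, 187, 247.
Mean = (209 + 220 + 247 + 187 + 192 + 184 + 187 + 247) / 8 = 1673.0 / 8 = 209.125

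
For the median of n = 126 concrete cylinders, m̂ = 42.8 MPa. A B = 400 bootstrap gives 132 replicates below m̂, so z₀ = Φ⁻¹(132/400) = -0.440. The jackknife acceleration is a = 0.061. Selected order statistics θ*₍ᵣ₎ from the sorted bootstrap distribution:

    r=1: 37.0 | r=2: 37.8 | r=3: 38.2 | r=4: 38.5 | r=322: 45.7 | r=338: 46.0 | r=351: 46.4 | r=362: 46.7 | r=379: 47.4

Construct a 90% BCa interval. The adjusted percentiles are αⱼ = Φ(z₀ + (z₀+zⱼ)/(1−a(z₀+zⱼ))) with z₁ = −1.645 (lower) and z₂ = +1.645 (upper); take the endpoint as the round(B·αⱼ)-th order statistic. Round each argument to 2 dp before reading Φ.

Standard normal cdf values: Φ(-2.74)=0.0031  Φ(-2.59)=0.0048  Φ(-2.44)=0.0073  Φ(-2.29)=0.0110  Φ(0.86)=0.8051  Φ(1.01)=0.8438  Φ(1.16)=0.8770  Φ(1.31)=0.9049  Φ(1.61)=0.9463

(38.5, 45.7)

Lower: z₀ + z₁ = -0.440 + (-1.645) = -2.085; 1 − a(z₀+z₁) = 1 − (0.061)(-2.085) = 1.1272; argument = -0.440 + (-2.085)/1.1272 = -2.2897 → -2.29.
α₁ = Φ(-2.29) = 0.0110; rank = round(400 × 0.0110) = 4; θ*₍4₎ = 38.5.
Upper: z₀ + z₂ = 1.205; 1 − a(z₀+z₂) = 0.9265; argument = 0.8606 → 0.86; α₂ = 0.8051; rank = 322; θ*₍322₎ = 45.7.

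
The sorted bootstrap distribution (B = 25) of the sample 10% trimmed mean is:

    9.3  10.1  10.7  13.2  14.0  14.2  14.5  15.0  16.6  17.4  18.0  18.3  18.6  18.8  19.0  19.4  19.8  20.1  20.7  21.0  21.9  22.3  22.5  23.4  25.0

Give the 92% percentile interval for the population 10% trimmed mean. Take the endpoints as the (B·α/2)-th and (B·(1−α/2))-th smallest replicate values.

(9.3, 23.4)

α = 0.08; lower rank = 25 × 0.040 = 1; upper rank = 25 × 0.960 = 24.
The 1st smallest replicate is 9.3; the 24th is 23.4.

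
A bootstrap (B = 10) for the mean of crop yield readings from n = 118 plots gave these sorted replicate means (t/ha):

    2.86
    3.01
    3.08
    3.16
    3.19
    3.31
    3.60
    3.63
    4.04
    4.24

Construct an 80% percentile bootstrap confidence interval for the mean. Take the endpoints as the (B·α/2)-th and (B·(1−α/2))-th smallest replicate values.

(2.86, 4.04)

α = 0.20; lower rank = 10 × 0.100 = 1; upper rank = 10 × 0.900 = 9.
The 1st smallest replicate is 2.86; the 9th is 4.04.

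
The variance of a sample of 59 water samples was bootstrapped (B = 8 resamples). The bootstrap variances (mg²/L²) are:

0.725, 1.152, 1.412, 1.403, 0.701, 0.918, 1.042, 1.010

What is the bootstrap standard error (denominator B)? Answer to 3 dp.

Bootstrap SE is the standard deviation of the 8 replicate variances.
Mean of replicates: (0.725 + 1.152 + 1.412 + 1.403 + 0.701 + 0.918 + 1.042 + 1.010) / 8 = 8.3630 / 8 = 1.0454
Sum of squared deviations: (−0.3204)² + (+0.1066)² + (+0.3666)² + (+0.3576)² + (−0.3444)² + (−0.1274)² + (−0.0034)² + (−0.0354)² = 0.5124
Variance = 0.5124 / 8 = 0.0640
SE* = √0.0640

SE* = 0.253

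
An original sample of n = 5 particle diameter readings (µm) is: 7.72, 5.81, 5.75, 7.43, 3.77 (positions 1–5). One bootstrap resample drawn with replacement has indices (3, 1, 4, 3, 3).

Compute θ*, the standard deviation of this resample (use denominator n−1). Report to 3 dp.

θ* = 1.005

Resample values: 5.75, 7.72, 7.43, 5.75, 5.75.
Mean = 6.4800; sum of squared deviations = 4.0388
s² = 4.0388 / 4 = 1.0097
s = √1.0097 = 1.005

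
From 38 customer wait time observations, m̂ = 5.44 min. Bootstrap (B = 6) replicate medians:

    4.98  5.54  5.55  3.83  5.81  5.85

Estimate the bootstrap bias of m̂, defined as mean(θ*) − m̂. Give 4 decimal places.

bias = −0.1800

mean(θ*) = (4.98 + 5.54 + 5.55 + 3.83 + 5.81 + 5.85) / 6 = 5.26000
bias = 5.26000 − 5.44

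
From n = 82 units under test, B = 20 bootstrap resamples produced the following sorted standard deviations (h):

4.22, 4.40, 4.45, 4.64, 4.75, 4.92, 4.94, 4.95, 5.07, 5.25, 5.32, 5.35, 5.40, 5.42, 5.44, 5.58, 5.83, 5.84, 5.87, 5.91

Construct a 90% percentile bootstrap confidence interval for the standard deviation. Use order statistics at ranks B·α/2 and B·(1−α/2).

(4.22, 5.87)

α = 0.10; lower rank = 20 × 0.050 = 1; upper rank = 20 × 0.950 = 19.
The 1st smallest replicate is 4.22; the 19th is 5.87.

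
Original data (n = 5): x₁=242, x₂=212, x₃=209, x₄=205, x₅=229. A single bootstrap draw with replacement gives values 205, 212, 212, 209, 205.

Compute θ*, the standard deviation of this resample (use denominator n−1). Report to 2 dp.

θ* = 3.51

Mean = 208.6000; sum of squared deviations = 49.2000
s² = 49.2000 / 4 = 12.3000
s = √12.3000 = 3.51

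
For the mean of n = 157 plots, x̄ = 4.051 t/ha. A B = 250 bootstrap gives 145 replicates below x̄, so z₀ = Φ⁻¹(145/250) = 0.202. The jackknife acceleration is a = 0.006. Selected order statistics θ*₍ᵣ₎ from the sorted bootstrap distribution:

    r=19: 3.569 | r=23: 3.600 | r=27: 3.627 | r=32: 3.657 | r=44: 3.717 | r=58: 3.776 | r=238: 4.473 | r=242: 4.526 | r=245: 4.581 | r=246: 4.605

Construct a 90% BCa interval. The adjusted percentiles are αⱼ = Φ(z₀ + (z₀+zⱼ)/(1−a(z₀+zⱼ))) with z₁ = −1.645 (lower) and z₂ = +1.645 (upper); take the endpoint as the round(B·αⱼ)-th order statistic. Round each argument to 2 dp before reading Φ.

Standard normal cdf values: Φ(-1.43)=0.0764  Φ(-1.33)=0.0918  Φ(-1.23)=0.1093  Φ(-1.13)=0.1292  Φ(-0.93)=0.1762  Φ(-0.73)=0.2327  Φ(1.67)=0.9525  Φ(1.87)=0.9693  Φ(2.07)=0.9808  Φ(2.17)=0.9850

(3.627, 4.581)

Lower: z₀ + z₁ = 0.202 + (-1.645) = -1.443; 1 − a(z₀+z₁) = 1 − (0.006)(-1.443) = 1.0087; argument = 0.202 + (-1.443)/1.0087 = -1.2286 → -1.23.
α₁ = Φ(-1.23) = 0.1093; rank = round(250 × 0.1093) = 27; θ*₍27₎ = 3.627.
Upper: z₀ + z₂ = 1.847; 1 − a(z₀+z₂) = 0.9889; argument = 2.0697 → 2.07; α₂ = 0.9808; rank = 245; θ*₍245₎ = 4.581.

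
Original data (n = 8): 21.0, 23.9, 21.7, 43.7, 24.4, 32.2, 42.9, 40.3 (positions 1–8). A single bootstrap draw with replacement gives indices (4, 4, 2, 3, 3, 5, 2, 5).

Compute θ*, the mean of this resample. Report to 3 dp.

Resample values: 43.7, 43.7, 23.9, 21.7, 21.7, 24.4, 23.9, 24.4.
Mean = (43.7 + 43.7 + 23.9 + 21.7 + 21.7 + 24.4 + 23.9 + 24.4) / 8 = 227.40 / 8 = 28.425

θ* = 28.425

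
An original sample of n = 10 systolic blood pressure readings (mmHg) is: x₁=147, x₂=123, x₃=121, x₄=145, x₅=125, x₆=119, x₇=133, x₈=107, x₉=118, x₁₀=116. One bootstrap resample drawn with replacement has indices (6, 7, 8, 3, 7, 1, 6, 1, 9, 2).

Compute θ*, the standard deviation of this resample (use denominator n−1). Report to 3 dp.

θ* = 13.047

Resample values: 119, 133, 107, 121, 133, 147, 119, 147, 118, 123.
Mean = 126.7000; sum of squared deviations = 1532.1000
s² = 1532.1000 / 9 = 170.2333
s = √170.2333 = 13.047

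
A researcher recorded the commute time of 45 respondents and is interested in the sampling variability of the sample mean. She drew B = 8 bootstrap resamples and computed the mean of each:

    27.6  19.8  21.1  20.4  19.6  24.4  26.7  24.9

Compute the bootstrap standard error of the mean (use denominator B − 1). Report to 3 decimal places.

Bootstrap SE is the standard deviation of the 8 replicate means.
Mean of replicates: (27.6 + 19.8 + 21.1 + 20.4 + 19.6 + 24.4 + 26.7 + 24.9) / 8 = 184.5000 / 8 = 23.0625
Sum of squared deviations: (+4.5375)² + (−3.2625)² + (−1.9625)² + (−2.6625)² + (−3.4625)² + (+1.3375)² + (+3.6375)² + (+1.8375)² = 72.5587
Variance = 72.5587 / 7 = 10.3655
SE* = √10.3655

SE* = 3.220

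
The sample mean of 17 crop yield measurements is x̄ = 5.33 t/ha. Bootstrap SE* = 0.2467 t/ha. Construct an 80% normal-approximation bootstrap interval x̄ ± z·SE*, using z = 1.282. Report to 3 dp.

Margin = 1.282 × 0.2467 = 0.3163
Interval: 5.33 ± 0.3163

(5.014, 5.646)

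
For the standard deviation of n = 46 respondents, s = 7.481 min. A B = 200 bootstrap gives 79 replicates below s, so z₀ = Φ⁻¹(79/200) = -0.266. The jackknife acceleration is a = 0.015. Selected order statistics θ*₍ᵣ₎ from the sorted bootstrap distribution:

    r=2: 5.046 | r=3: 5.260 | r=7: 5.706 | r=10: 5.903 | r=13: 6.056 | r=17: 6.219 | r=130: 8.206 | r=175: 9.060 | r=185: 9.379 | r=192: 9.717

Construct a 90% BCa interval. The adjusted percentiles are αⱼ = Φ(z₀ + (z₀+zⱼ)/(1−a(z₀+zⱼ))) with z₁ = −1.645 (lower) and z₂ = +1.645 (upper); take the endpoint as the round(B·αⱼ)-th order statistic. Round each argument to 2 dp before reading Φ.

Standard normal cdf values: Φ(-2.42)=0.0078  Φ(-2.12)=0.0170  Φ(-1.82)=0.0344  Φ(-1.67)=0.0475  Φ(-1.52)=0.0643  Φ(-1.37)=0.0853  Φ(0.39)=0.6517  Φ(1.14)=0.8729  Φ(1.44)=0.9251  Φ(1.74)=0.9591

(5.260, 9.060)

Lower: z₀ + z₁ = -0.266 + (-1.645) = -1.911; 1 − a(z₀+z₁) = 1 − (0.015)(-1.911) = 1.0287; argument = -0.266 + (-1.911)/1.0287 = -2.1237 → -2.12.
α₁ = Φ(-2.12) = 0.0170; rank = round(200 × 0.0170) = 3; θ*₍3₎ = 5.260.
Upper: z₀ + z₂ = 1.379; 1 − a(z₀+z₂) = 0.9793; argument = 1.1421 → 1.14; α₂ = 0.8729; rank = 175; θ*₍175₎ = 9.060.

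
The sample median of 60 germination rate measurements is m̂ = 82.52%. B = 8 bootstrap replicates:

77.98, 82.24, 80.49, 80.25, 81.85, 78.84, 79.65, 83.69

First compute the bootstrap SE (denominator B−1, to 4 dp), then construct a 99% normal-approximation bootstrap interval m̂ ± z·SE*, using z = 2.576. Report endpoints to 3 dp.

Mean of replicates = 80.6238; sum of squared deviations = 24.7948; SE* = √(24.7948/7) = 1.8821
Margin = 2.576 × 1.8821 = 4.8483
Interval: 82.52 ± 4.8483

(77.672, 87.368)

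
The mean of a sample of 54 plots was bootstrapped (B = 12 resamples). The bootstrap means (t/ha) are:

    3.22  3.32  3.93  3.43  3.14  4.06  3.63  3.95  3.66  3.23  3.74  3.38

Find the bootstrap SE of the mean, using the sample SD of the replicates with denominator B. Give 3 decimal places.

SE* = 0.302

Bootstrap SE is the standard deviation of the 12 replicate means.
Mean of replicates: (3.22 + 3.32 + 3.93 + 3.43 + 3.14 + 4.06 + 3.63 + 3.95 + 3.66 + 3.23 + 3.74 + 3.38) / 12 = 42.6900 / 12 = 3.5575
Sum of squared deviations: (−0.3375)² + (−0.2375)² + (+0.3725)² + (−0.1275)² + (−0.4175)² + (+0.5025)² + (+0.0725)² + (+0.3925)² + (+0.1025)² + (−0.3275)² + (+0.1825)² + (−0.1775)² = 1.0940
Variance = 1.0940 / 12 = 0.0912
SE* = √0.0912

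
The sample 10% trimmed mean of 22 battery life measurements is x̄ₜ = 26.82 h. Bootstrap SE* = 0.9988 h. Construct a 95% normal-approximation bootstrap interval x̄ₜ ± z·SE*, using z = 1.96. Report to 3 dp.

Margin = 1.96 × 0.9988 = 1.9576
Interval: 26.82 ± 1.9576

(24.862, 28.778)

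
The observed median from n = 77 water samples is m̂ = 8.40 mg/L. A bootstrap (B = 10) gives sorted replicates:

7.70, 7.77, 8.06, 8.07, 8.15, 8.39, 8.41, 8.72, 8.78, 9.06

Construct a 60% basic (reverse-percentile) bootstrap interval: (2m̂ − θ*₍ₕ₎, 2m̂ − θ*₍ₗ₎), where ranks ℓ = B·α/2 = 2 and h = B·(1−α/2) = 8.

Percentile endpoints at ranks 2 and 8: θ*₍2₎ = 7.77, θ*₍8₎ = 8.72.
Basic interval reflects these around m̂:
  lower = 2 × 8.40 − 8.72 = 8.08
  upper = 2 × 8.40 − 7.77 = 9.03

(8.08, 9.03)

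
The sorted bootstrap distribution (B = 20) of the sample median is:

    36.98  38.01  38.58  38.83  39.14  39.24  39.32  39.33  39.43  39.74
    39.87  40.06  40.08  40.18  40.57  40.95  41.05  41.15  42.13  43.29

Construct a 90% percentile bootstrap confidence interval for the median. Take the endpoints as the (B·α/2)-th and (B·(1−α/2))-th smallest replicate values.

(36.98, 42.13)

α = 0.10; lower rank = 20 × 0.050 = 1; upper rank = 20 × 0.950 = 19.
The 1st smallest replicate is 36.98; the 19th is 42.13.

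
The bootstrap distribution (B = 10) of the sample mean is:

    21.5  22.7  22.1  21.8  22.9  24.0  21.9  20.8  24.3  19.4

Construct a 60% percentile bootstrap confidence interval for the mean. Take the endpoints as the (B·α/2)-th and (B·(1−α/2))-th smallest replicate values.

(20.8, 22.9)

Sorted replicates: 19.4, 20.8, 21.5, 21.8, 21.9, 22.1, 22.7, 22.9, 24.0, 24.3
α = 0.40; lower rank = 10 × 0.200 = 2; upper rank = 10 × 0.800 = 8.
The 2nd smallest replicate is 20.8; the 8th is 22.9.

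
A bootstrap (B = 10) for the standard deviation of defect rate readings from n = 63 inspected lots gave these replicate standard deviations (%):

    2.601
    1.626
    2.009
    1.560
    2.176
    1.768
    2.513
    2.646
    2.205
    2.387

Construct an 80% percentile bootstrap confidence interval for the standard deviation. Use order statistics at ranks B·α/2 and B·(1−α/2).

(1.560, 2.601)

Sorted replicates: 1.560, 1.626, 1.768, 2.009, 2.176, 2.205, 2.387, 2.513, 2.601, 2.646
α = 0.20; lower rank = 10 × 0.100 = 1; upper rank = 10 × 0.900 = 9.
The 1st smallest replicate is 1.560; the 9th is 2.601.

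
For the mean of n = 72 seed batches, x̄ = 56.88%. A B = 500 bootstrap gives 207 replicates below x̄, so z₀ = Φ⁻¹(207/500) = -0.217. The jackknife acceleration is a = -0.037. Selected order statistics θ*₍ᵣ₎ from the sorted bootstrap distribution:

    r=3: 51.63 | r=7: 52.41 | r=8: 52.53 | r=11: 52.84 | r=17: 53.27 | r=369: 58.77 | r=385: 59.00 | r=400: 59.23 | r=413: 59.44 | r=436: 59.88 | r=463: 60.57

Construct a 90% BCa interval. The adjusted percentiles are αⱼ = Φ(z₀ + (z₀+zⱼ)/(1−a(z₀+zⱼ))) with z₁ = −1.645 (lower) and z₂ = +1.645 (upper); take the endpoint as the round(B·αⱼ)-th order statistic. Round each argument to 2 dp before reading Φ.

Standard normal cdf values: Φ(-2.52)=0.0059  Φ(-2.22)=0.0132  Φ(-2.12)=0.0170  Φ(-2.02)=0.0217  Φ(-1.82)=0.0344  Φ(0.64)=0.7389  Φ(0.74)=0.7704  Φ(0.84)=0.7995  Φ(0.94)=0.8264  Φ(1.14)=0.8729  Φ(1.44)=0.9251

Lower: z₀ + z₁ = -0.217 + (-1.645) = -1.862; 1 − a(z₀+z₁) = 1 − (-0.037)(-1.862) = 0.9311; argument = -0.217 + (-1.862)/0.9311 = -2.2168 → -2.22.
α₁ = Φ(-2.22) = 0.0132; rank = round(500 × 0.0132) = 7; θ*₍7₎ = 52.41.
Upper: z₀ + z₂ = 1.428; 1 − a(z₀+z₂) = 1.0528; argument = 1.1393 → 1.14; α₂ = 0.8729; rank = 436; θ*₍436₎ = 59.88.

(52.41, 59.88)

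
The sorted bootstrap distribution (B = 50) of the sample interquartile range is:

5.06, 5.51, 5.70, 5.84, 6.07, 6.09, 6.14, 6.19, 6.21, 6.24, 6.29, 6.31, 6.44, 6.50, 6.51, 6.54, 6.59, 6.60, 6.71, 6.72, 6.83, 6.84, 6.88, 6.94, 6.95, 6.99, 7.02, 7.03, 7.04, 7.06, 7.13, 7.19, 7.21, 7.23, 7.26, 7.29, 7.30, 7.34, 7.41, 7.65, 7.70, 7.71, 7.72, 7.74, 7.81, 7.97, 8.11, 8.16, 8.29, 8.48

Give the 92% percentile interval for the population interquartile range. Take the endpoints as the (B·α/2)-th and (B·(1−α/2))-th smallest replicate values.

α = 0.08; lower rank = 50 × 0.040 = 2; upper rank = 50 × 0.960 = 48.
The 2nd smallest replicate is 5.51; the 48th is 8.16.

(5.51, 8.16)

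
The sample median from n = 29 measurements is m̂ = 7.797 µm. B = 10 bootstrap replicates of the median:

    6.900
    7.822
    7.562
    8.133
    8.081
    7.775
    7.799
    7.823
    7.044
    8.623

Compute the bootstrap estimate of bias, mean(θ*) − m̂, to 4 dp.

bias = −0.0408

mean(θ*) = (6.900 + 7.822 + 7.562 + 8.133 + 8.081 + 7.775 + 7.799 + 7.823 + 7.044 + 8.623) / 10 = 7.75620
bias = 7.75620 − 7.797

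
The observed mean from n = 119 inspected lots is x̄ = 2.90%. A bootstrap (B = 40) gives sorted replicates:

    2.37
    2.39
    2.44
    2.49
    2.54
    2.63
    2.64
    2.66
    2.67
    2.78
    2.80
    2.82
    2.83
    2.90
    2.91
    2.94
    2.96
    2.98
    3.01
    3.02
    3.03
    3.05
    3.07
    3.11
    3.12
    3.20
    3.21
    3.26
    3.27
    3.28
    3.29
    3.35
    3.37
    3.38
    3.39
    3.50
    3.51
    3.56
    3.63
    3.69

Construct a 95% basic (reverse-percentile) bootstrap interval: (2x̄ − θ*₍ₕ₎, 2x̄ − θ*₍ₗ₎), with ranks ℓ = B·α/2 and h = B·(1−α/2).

Percentile endpoints at ranks 1 and 39: θ*₍1₎ = 2.37, θ*₍39₎ = 3.63.
Basic interval reflects these around x̄:
  lower = 2 × 2.90 − 3.63 = 2.17
  upper = 2 × 2.90 − 2.37 = 3.43

(2.17, 3.43)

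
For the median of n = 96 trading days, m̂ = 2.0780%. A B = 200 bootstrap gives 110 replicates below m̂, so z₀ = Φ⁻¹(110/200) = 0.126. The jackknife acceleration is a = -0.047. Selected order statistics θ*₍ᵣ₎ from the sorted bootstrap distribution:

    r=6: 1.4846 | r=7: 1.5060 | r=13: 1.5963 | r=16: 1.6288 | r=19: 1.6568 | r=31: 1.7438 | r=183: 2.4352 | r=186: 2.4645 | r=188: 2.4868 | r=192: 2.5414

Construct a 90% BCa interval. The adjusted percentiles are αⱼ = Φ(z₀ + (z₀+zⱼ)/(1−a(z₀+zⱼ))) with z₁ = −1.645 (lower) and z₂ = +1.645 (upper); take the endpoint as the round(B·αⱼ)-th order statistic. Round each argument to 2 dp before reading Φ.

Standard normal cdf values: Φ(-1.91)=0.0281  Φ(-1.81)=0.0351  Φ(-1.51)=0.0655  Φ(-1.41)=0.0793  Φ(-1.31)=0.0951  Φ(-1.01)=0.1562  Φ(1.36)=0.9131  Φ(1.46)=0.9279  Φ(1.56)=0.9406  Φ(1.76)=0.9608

Lower: z₀ + z₁ = 0.126 + (-1.645) = -1.519; 1 − a(z₀+z₁) = 1 − (-0.047)(-1.519) = 0.9286; argument = 0.126 + (-1.519)/0.9286 = -1.5098 → -1.51.
α₁ = Φ(-1.51) = 0.0655; rank = round(200 × 0.0655) = 13; θ*₍13₎ = 1.5963.
Upper: z₀ + z₂ = 1.771; 1 − a(z₀+z₂) = 1.0832; argument = 1.7609 → 1.76; α₂ = 0.9608; rank = 192; θ*₍192₎ = 2.5414.

(1.5963, 2.5414)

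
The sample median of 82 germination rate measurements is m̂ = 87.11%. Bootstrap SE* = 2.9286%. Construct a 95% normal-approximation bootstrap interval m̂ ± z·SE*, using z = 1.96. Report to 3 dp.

Margin = 1.96 × 2.9286 = 5.7401
Interval: 87.11 ± 5.7401

(81.370, 92.850)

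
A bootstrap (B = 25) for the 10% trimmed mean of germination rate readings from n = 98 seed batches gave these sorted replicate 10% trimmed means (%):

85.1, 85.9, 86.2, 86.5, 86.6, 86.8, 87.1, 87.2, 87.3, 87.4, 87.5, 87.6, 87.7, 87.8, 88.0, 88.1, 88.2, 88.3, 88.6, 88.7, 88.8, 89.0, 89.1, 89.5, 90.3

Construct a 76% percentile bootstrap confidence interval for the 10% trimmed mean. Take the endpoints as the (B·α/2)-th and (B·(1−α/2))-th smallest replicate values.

α = 0.24; lower rank = 25 × 0.120 = 3; upper rank = 25 × 0.880 = 22.
The 3rd smallest replicate is 86.2; the 22nd is 89.0.

(86.2, 89.0)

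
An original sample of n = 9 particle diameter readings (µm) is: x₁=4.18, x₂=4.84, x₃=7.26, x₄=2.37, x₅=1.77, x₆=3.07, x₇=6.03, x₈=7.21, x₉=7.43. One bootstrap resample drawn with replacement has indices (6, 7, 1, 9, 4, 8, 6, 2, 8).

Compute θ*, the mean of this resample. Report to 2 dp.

Resample values: 3.07, 6.03, 4.18, 7.43, 2.37, 7.21, 3.07, 4.84, 7.21.
Mean = (3.07 + 6.03 + 4.18 + 7.43 + 2.37 + 7.21 + 3.07 + 4.84 + 7.21) / 9 = 45.410 / 9 = 5.05

θ* = 5.05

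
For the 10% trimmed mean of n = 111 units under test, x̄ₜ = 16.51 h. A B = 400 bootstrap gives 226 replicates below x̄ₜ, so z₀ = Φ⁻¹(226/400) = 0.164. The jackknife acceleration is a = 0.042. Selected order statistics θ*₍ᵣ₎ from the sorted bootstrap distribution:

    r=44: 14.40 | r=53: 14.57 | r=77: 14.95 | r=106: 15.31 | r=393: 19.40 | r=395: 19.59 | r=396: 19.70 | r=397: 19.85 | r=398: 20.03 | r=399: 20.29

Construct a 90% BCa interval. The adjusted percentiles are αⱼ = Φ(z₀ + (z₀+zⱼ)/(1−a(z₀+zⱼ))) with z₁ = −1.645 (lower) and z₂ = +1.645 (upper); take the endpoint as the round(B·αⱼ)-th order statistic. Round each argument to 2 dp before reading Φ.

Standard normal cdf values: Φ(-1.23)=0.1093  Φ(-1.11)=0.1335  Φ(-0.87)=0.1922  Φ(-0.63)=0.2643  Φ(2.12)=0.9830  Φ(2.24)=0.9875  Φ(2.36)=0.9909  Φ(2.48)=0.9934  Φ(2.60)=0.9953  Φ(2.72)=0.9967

(14.40, 19.40)

Lower: z₀ + z₁ = 0.164 + (-1.645) = -1.481; 1 − a(z₀+z₁) = 1 − (0.042)(-1.481) = 1.0622; argument = 0.164 + (-1.481)/1.0622 = -1.2303 → -1.23.
α₁ = Φ(-1.23) = 0.1093; rank = round(400 × 0.1093) = 44; θ*₍44₎ = 14.40.
Upper: z₀ + z₂ = 1.809; 1 − a(z₀+z₂) = 0.9240; argument = 2.1217 → 2.12; α₂ = 0.9830; rank = 393; θ*₍393₎ = 19.40.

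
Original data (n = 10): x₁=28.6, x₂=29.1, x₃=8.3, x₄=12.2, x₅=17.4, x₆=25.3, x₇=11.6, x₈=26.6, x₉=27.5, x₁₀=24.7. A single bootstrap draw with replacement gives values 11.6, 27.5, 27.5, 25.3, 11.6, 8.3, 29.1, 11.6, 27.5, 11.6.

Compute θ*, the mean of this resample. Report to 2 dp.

Mean = (11.6 + 27.5 + 27.5 + 25.3 + 11.6 + 8.3 + 29.1 + 11.6 + 27.5 + 11.6) / 10 = 191.60 / 10 = 19.16

θ* = 19.16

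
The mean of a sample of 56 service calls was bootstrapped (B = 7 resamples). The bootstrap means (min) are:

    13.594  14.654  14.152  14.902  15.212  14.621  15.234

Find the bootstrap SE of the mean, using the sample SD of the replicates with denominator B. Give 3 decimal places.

Bootstrap SE is the standard deviation of the 7 replicate means.
Mean of replicates: (13.594 + 14.654 + 14.152 + 14.902 + 15.212 + 14.621 + 15.234) / 7 = 102.3690 / 7 = 14.6241
Sum of squared deviations: (−1.0301)² + (+0.0299)² + (−0.4721)² + (+0.2779)² + (+0.5879)² + (−0.0031)² + (+0.6099)² = 2.0797
Variance = 2.0797 / 7 = 0.2971
SE* = √0.2971

SE* = 0.545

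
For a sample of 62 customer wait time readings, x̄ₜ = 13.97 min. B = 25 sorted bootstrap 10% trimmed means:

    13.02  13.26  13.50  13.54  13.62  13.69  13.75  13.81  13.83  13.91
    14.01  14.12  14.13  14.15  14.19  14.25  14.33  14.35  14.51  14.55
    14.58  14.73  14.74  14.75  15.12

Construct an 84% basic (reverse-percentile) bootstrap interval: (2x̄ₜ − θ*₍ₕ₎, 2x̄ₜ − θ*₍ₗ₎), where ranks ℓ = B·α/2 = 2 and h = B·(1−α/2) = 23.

Percentile endpoints at ranks 2 and 23: θ*₍2₎ = 13.26, θ*₍23₎ = 14.74.
Basic interval reflects these around x̄ₜ:
  lower = 2 × 13.97 − 14.74 = 13.20
  upper = 2 × 13.97 − 13.26 = 14.68

(13.20, 14.68)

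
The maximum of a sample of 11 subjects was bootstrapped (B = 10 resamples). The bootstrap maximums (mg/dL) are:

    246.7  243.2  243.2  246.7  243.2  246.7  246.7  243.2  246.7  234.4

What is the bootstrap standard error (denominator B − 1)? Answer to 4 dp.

Bootstrap SE is the standard deviation of the 10 replicate maximums.
Mean of replicates: (246.7 + 243.2 + 243.2 + 246.7 + 243.2 + 246.7 + 246.7 + 243.2 + 246.7 + 234.4) / 10 = 2440.70000 / 10 = 244.07000
Sum of squared deviations: (+2.63000)² + (−0.87000)² + (−0.87000)² + (+2.63000)² + (−0.87000)² + (+2.63000)² + (+2.63000)² + (−0.87000)² + (+2.63000)² + (−9.67000)² = 131.12100
Variance = 131.12100 / 9 = 14.56900
SE* = √14.56900

SE* = 3.8169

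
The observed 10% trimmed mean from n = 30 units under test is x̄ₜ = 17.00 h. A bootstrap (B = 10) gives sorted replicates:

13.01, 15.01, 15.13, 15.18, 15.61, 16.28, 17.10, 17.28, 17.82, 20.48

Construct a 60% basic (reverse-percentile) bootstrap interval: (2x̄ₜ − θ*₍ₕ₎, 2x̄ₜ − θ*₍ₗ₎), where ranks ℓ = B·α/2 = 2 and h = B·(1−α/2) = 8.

Percentile endpoints at ranks 2 and 8: θ*₍2₎ = 15.01, θ*₍8₎ = 17.28.
Basic interval reflects these around x̄ₜ:
  lower = 2 × 17.00 − 17.28 = 16.72
  upper = 2 × 17.00 − 15.01 = 18.99

(16.72, 18.99)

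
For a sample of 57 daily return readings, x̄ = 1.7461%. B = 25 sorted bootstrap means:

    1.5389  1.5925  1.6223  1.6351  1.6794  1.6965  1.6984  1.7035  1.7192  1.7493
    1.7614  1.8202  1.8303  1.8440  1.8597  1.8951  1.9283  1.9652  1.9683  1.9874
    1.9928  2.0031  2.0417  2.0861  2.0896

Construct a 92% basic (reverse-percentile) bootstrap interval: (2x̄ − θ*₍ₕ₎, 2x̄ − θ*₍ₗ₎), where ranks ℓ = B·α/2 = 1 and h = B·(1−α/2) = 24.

(1.4061, 1.9533)

Percentile endpoints at ranks 1 and 24: θ*₍1₎ = 1.5389, θ*₍24₎ = 2.0861.
Basic interval reflects these around x̄:
  lower = 2 × 1.7461 − 2.0861 = 1.4061
  upper = 2 × 1.7461 − 1.5389 = 1.9533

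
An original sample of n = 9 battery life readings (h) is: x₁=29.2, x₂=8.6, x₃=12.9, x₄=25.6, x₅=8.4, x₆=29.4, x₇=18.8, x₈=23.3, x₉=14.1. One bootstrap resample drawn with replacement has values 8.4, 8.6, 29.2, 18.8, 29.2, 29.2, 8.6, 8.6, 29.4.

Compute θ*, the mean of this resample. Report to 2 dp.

Mean = (8.4 + 8.6 + 29.2 + 18.8 + 29.2 + 29.2 + 8.6 + 8.6 + 29.4) / 9 = 170.00 / 9 = 18.89

θ* = 18.89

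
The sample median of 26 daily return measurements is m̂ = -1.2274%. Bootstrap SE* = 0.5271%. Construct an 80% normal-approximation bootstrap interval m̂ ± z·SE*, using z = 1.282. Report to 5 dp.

Margin = 1.282 × 0.5271 = 0.675742
Interval: -1.2274 ± 0.675742

(-1.90314, -0.55166)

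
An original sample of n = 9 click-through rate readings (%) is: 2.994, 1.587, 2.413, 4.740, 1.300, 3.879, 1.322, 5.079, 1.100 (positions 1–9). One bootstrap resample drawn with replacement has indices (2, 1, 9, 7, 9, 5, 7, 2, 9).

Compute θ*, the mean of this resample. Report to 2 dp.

Resample values: 1.587, 2.994, 1.100, 1.322, 1.100, 1.300, 1.322, 1.587, 1.100.
Mean = (1.587 + 2.994 + 1.100 + 1.322 + 1.100 + 1.300 + 1.322 + 1.587 + 1.100) / 9 = 13.4120 / 9 = 1.49

θ* = 1.49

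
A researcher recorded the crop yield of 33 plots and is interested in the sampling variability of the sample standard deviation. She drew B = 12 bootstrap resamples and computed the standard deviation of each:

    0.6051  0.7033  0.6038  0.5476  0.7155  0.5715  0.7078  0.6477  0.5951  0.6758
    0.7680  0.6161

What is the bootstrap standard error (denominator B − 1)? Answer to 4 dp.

SE* = 0.0673

Bootstrap SE is the standard deviation of the 12 replicate standard deviations.
Mean of replicates: (0.6051 + 0.7033 + 0.6038 + 0.5476 + 0.7155 + 0.5715 + 0.7078 + 0.6477 + 0.5951 + 0.6758 + 0.7680 + 0.6161) / 12 = 7.75730 / 12 = 0.64644
Sum of squared deviations: (−0.04134)² + (+0.05686)² + (−0.04264)² + (−0.09884)² + (+0.06906)² + (−0.07494)² + (+0.06136)² + (+0.00126)² + (−0.05134)² + (+0.02936)² + (+0.12156)² + (−0.03034)² = 0.04988
Variance = 0.04988 / 11 = 0.00453
SE* = √0.00453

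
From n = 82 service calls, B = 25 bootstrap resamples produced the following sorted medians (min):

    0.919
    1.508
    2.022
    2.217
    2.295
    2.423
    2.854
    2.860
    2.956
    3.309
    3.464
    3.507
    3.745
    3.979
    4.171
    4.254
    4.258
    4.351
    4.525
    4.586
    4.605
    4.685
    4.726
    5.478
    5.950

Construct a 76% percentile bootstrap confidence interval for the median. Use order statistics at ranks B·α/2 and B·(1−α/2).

(2.022, 4.685)

α = 0.24; lower rank = 25 × 0.120 = 3; upper rank = 25 × 0.880 = 22.
The 3rd smallest replicate is 2.022; the 22nd is 4.685.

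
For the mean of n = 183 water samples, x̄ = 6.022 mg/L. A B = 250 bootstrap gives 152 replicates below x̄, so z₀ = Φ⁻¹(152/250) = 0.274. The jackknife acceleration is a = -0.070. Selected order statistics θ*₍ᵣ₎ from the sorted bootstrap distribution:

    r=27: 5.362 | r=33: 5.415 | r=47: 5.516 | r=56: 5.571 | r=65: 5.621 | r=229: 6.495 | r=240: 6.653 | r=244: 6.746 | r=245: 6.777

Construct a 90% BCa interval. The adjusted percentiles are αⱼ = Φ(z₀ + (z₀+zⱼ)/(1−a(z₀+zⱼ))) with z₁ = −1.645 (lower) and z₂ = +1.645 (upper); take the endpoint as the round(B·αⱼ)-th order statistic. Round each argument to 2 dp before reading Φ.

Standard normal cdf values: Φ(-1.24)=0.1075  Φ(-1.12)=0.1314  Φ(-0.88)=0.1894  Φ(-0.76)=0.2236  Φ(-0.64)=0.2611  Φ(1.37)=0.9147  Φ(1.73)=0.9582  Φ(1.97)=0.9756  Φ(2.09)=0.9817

(5.362, 6.746)

Lower: z₀ + z₁ = 0.274 + (-1.645) = -1.371; 1 − a(z₀+z₁) = 1 − (-0.070)(-1.371) = 0.9040; argument = 0.274 + (-1.371)/0.9040 = -1.2425 → -1.24.
α₁ = Φ(-1.24) = 0.1075; rank = round(250 × 0.1075) = 27; θ*₍27₎ = 5.362.
Upper: z₀ + z₂ = 1.919; 1 − a(z₀+z₂) = 1.1343; argument = 1.9657 → 1.97; α₂ = 0.9756; rank = 244; θ*₍244₎ = 6.746.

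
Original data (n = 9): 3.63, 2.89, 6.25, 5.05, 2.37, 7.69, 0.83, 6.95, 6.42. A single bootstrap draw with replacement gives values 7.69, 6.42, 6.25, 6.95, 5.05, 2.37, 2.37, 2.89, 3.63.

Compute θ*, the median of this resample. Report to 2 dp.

θ* = 5.05

Sorted: 2.37, 2.37, 2.89, 3.63, 5.05, 6.25, 6.42, 6.95, 7.69
Median = middle value = 5.05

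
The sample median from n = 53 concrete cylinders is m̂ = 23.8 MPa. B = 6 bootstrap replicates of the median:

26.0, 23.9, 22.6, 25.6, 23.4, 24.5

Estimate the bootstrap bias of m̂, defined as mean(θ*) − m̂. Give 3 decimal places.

bias = +0.533

mean(θ*) = (26.0 + 23.9 + 22.6 + 25.6 + 23.4 + 24.5) / 6 = 24.3333
bias = 24.3333 − 23.8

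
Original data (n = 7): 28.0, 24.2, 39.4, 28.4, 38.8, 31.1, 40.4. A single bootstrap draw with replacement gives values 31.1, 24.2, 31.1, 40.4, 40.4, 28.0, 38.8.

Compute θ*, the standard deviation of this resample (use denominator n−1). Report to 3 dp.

Mean = 33.4286; sum of squared deviations = 251.5343
s² = 251.5343 / 6 = 41.9224
s = √41.9224 = 6.475

θ* = 6.475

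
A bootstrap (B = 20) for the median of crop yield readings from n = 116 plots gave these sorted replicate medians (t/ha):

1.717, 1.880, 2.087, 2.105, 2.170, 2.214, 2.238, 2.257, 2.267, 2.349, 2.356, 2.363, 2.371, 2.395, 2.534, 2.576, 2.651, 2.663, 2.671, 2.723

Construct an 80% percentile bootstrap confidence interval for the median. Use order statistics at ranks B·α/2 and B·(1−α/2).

(1.880, 2.663)

α = 0.20; lower rank = 20 × 0.100 = 2; upper rank = 20 × 0.900 = 18.
The 2nd smallest replicate is 1.880; the 18th is 2.663.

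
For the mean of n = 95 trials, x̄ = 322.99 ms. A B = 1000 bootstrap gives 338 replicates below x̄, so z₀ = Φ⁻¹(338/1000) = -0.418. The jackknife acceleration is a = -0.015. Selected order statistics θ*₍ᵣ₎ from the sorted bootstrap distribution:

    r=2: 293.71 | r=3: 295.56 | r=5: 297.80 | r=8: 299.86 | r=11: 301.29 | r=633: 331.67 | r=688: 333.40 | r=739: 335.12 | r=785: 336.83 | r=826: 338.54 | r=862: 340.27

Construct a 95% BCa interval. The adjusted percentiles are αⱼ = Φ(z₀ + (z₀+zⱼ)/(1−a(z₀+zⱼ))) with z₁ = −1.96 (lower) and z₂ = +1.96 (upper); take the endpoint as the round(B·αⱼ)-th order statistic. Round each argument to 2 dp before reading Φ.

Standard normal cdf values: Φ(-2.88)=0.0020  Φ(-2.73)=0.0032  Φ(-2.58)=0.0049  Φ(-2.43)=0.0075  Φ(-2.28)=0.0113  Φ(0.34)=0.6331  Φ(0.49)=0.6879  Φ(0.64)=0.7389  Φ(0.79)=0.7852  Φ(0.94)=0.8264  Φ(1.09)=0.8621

Lower: z₀ + z₁ = -0.418 + (-1.960) = -2.378; 1 − a(z₀+z₁) = 1 − (-0.015)(-2.378) = 0.9643; argument = -0.418 + (-2.378)/0.9643 = -2.8840 → -2.88.
α₁ = Φ(-2.88) = 0.0020; rank = round(1000 × 0.0020) = 2; θ*₍2₎ = 293.71.
Upper: z₀ + z₂ = 1.542; 1 − a(z₀+z₂) = 1.0231; argument = 1.0891 → 1.09; α₂ = 0.8621; rank = 862; θ*₍862₎ = 340.27.

(293.71, 340.27)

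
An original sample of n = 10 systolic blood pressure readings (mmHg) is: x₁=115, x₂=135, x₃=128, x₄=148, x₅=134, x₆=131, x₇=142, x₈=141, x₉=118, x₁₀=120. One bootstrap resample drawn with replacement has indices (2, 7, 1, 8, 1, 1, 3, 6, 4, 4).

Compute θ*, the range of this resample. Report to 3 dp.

Resample values: 135, 142, 115, 141, 115, 115, 128, 131, 148, 148.
Range = 148 − 115 = 33.000

θ* = 33.000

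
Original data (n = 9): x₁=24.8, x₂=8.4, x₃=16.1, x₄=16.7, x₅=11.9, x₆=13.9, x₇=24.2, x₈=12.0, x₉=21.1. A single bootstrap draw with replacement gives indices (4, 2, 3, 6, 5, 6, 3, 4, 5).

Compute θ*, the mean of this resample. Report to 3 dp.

θ* = 13.956

Resample values: 16.7, 8.4, 16.1, 13.9, 11.9, 13.9, 16.1, 16.7, 11.9.
Mean = (16.7 + 8.4 + 16.1 + 13.9 + 11.9 + 13.9 + 16.1 + 16.7 + 11.9) / 9 = 125.60 / 9 = 13.956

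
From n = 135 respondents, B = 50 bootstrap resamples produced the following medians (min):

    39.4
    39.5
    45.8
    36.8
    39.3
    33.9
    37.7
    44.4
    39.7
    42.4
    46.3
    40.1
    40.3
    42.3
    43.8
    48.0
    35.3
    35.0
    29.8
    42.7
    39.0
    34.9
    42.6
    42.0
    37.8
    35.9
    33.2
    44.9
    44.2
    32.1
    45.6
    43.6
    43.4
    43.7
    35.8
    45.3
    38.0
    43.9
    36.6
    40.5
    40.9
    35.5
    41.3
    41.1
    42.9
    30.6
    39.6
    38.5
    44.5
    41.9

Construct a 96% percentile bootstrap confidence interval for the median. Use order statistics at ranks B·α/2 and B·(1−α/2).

(29.8, 46.3)

Sorted replicates: 29.8, 30.6, 32.1, 33.2, 33.9, 34.9, 35.0, 35.3, 35.5, 35.8, 35.9, 36.6, 36.8, 37.7, 37.8, 38.0, 38.5, 39.0, 39.3, 39.4, 39.5, 39.6, 39.7, 40.1, 40.3, 40.5, 40.9, 41.1, 41.3, 41.9, 42.0, 42.3, 42.4, 42.6, 42.7, 42.9, 43.4, 43.6, 43.7, 43.8, 43.9, 44.2, 44.4, 44.5, 44.9, 45.3, 45.6, 45.8, 46.3, 48.0
α = 0.04; lower rank = 50 × 0.020 = 1; upper rank = 50 × 0.980 = 49.
The 1st smallest replicate is 29.8; the 49th is 46.3.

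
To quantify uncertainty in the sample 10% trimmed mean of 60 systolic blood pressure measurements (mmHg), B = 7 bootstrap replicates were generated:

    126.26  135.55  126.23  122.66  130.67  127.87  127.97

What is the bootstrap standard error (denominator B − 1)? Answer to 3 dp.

SE* = 4.054

Bootstrap SE is the standard deviation of the 7 replicate 10% trimmed means.
Mean of replicates: (126.26 + 135.55 + 126.23 + 122.66 + 130.67 + 127.87 + 127.97) / 7 = 897.2100 / 7 = 128.1729
Sum of squared deviations: (−1.9129)² + (+7.3771)² + (−1.9429)² + (−5.5129)² + (+2.4971)² + (−0.3029)² + (−0.2029)² = 98.6161
Variance = 98.6161 / 6 = 16.4360
SE* = √16.4360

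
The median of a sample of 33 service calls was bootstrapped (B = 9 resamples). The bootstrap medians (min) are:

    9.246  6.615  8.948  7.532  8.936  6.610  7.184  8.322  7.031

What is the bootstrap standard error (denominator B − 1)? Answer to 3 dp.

SE* = 1.051

Bootstrap SE is the standard deviation of the 9 replicate medians.
Mean of replicates: (9.246 + 6.615 + 8.948 + 7.532 + 8.936 + 6.610 + 7.184 + 8.322 + 7.031) / 9 = 70.4240 / 9 = 7.8249
Sum of squared deviations: (+1.4211)² + (−1.2099)² + (+1.1231)² + (−0.2929)² + (+1.1111)² + (−1.2149)² + (−0.6409)² + (+0.4971)² + (−0.7939)² = 8.8292
Variance = 8.8292 / 8 = 1.1036
SE* = √1.1036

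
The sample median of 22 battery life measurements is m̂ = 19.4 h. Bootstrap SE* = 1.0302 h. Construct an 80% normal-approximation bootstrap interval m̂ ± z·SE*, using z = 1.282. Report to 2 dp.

(18.08, 20.72)

Margin = 1.282 × 1.0302 = 1.321
Interval: 19.4 ± 1.321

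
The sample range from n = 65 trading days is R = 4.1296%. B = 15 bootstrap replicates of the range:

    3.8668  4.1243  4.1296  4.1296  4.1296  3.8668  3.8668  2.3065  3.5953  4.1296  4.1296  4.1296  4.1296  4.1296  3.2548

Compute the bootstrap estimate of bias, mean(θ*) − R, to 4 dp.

bias = −0.2684

mean(θ*) = (3.8668 + 4.1243 + 4.1296 + 4.1296 + 4.1296 + 3.8668 + 3.8668 + 2.3065 + 3.5953 + 4.1296 + 4.1296 + 4.1296 + 4.1296 + 4.1296 + 3.2548) / 15 = 3.86121
bias = 3.86121 − 4.1296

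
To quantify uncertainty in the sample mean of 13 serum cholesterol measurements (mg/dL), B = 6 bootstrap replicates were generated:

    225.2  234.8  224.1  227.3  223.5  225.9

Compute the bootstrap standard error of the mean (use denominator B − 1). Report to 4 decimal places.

SE* = 4.1425

Bootstrap SE is the standard deviation of the 6 replicate means.
Mean of replicates: (225.2 + 234.8 + 224.1 + 227.3 + 223.5 + 225.9) / 6 = 1360.80000 / 6 = 226.80000
Sum of squared deviations: (−1.60000)² + (+8.00000)² + (−2.70000)² + (+0.50000)² + (−3.30000)² + (−0.90000)² = 85.80000
Variance = 85.80000 / 5 = 17.16000
SE* = √17.16000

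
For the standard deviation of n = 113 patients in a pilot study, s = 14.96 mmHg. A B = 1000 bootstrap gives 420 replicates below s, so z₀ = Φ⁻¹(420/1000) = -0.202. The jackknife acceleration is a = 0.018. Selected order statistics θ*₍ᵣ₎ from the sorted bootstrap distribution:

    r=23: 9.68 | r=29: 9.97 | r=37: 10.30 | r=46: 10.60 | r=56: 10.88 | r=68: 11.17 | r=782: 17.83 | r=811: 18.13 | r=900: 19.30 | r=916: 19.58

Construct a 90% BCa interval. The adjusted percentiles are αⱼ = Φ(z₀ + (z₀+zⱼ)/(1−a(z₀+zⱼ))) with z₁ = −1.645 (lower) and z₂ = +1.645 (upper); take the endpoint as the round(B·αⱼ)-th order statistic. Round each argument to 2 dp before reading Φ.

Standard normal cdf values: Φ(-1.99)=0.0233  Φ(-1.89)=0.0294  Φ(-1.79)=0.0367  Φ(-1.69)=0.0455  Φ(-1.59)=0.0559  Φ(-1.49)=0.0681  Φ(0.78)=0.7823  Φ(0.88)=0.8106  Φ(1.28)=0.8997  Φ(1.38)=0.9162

(9.68, 19.30)

Lower: z₀ + z₁ = -0.202 + (-1.645) = -1.847; 1 − a(z₀+z₁) = 1 − (0.018)(-1.847) = 1.0332; argument = -0.202 + (-1.847)/1.0332 = -1.9896 → -1.99.
α₁ = Φ(-1.99) = 0.0233; rank = round(1000 × 0.0233) = 23; θ*₍23₎ = 9.68.
Upper: z₀ + z₂ = 1.443; 1 − a(z₀+z₂) = 0.9740; argument = 1.2795 → 1.28; α₂ = 0.8997; rank = 900; θ*₍900₎ = 19.30.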